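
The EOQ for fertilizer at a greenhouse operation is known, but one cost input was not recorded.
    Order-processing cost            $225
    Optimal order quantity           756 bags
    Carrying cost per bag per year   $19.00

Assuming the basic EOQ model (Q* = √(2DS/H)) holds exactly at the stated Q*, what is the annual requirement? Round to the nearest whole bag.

24,132 bags per year

From Q* = √(2DS/H) ⇒ Q*² = 2DS/H.
D = Q²H / (2S) = 756² × 19 / (2 × 225) = 24,131.52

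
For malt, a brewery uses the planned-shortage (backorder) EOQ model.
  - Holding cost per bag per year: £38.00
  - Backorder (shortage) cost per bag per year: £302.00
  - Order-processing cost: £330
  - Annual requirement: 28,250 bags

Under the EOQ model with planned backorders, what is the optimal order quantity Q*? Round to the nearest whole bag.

743 bags

Q* = √(2DS/H) · √((H + b)/b)
   = √(2 × 28,250 × 330 / 38) · √((38 + 302) / 302)
   = 700.470 × 1.0611 ≈ 743.23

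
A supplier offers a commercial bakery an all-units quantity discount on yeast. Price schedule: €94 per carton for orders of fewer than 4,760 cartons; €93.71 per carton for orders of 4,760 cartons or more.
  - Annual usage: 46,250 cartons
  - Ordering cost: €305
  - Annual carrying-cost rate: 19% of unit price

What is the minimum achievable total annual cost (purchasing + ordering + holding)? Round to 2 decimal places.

€4,369,947.17

H₁ = 19%×€94 = €17.8600;  H₂ = 19%×€93.71 = €17.8049
EOQ₁ = √(2×46,250×305/17.8600) = 1,256.84  (< 4,760, feasible at tier 1)
EOQ₂ = √(2×46,250×305/17.8049) = 1,258.78  (< 4,760 → use Q = 4,760 at tier-2 price)
TC(tier 1 (EOQ₁), Q≈1,256.8) = €4,369,947.17
TC(tier 2, Q≈4,760.0) = €4,379,426.66
Minimum at tier 1 (EOQ₁): €4,369,947.17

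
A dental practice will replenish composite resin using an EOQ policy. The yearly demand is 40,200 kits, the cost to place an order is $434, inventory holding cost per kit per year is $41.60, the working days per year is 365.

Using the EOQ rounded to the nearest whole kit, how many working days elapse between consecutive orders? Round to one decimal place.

Optimal lot size Q* = (2 × 40,200 × $434 / $41.6)^½ ≈ 915.85 → Q = 916 kits
Days between orders = 365 / (D/Q) = 365 / 43.886 ≈ 8.317

8.3 days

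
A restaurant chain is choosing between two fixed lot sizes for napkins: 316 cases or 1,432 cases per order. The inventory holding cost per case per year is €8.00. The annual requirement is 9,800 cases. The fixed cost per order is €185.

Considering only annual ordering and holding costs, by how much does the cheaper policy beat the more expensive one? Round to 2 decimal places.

€7.28

TC(Q) = (D/Q)S + (Q/2)H
TC(316) = (9,800/316)×185 + (316/2)×8 = €7,001.34
TC(1,432) = (9,800/1,432)×185 + (1,432/2)×8 = €6,994.06
Cheaper: Q = 1,432.  Difference = €7.28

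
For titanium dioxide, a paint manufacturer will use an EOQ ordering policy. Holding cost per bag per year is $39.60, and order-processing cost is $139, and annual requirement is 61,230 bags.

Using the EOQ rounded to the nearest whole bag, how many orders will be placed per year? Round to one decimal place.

2DS/H = 2·61,230·139/39.6 = 429,846.97
EOQ = √429,846.97 ≈ 655.63 → Q = 656
Orders per year = D/Q = 61,230 / 656 = 93.338

93.3 orders per year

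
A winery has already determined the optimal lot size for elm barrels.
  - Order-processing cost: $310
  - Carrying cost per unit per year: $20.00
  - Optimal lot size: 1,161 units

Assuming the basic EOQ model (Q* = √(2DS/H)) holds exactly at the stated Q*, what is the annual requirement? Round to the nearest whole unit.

43,481 units per year

Since Q* = (2DS/H)^½, squaring gives Q*²·H = 2DS.
D = Q²H / (2S) = 1,161² × 20 / (2 × 310) = 43,481.32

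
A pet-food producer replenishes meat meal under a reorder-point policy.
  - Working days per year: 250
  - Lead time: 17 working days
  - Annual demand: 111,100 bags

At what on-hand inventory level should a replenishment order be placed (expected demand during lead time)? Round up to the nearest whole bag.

Daily demand d = 111,100 / 250 = 444.400 bags/day
Demand during lead time = 444.400 × 17 = 7,554.80
Reorder point = 7,554.80 → round up

7,555 bags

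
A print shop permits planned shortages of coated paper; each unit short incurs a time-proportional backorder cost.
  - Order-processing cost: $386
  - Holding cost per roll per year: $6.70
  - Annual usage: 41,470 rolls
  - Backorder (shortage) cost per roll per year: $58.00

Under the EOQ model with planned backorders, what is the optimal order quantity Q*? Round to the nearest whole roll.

2,309 rolls

Basic EOQ = √(2·41,470·386/6.7) = 2,185.940
Backorder adjustment √((H+b)/b) = √((6.7+58)/58) = 1.0562
Q* = 2,185.940 × 1.0562 ≈ 2,308.75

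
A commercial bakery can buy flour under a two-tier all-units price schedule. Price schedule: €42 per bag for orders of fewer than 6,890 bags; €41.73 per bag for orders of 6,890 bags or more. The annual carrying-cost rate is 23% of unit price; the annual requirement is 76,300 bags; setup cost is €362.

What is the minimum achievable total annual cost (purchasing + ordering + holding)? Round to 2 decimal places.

€3,221,072.56

H₁ = 23%×€42 = €9.6600;  H₂ = 23%×€41.73 = €9.5979
EOQ₁ = √(2×76,300×362/9.6600) = 2,391.35  (< 6,890, feasible at tier 1)
EOQ₂ = √(2×76,300×362/9.5979) = 2,399.07  (< 6,890 → use Q = 6,890 at tier-2 price)
TC(tier 1 (EOQ₁), Q≈2,391.3) = €3,227,700.43
TC(tier 2, Q≈6,890.0) = €3,221,072.56
Minimum at tier 2: €3,221,072.56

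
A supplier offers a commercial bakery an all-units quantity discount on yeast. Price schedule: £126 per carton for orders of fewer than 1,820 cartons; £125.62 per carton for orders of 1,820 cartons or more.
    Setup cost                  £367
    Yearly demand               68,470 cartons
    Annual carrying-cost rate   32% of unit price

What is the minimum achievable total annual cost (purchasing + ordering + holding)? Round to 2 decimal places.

£8,651,588.81

H₁ = 32%×£126 = £40.3200;  H₂ = 32%×£125.62 = £40.1984
EOQ₁ = √(2×68,470×367/40.3200) = 1,116.45  (< 1,820, feasible at tier 1)
EOQ₂ = √(2×68,470×367/40.1984) = 1,118.13  (< 1,820 → use Q = 1,820 at tier-2 price)
TC(tier 1 (EOQ₁), Q≈1,116.4) = £8,672,235.12
TC(tier 2, Q≈1,820.0) = £8,651,588.81
Minimum at tier 2: £8,651,588.81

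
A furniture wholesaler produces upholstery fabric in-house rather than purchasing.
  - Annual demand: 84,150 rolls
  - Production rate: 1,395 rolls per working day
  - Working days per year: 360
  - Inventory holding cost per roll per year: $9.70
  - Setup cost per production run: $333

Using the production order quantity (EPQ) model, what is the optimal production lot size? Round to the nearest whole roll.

d = 84,150/360 = 233.7500 rolls/day;  effective holding cost H(1 − d/p) = 9.7·(1 − 233.7500/1395) = 8.07464
Q* = √(2DS / H_eff) = √(2·84,150·333 / 8.07464) ≈ 2,634.53

2,635 rolls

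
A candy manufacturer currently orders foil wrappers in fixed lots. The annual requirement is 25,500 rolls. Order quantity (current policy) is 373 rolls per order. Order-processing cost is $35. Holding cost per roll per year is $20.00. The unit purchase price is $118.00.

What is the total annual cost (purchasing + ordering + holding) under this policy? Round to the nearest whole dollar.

$3,015,123

Ordering: D/Q × S = 25,500/373 × $35 = $2,392.76
Holding:  Q/2 × H = 373/2 × $20 = $3,730.00
Purchase cost = D·C = 25,500 × 118 = $3,009,000.00
Total = $2,392.76 + $3,730.00 + $3,009,000.00 = $3,015,122.76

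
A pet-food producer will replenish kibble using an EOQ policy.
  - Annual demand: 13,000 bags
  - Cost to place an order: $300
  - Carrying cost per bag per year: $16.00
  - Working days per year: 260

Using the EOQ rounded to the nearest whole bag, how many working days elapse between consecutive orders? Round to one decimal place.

14.0 days

EOQ = √(2DS/H) = √(2 × 13,000 × 300 / 16)
    = √(487,500.00) ≈ 698.21 → Q = 698 bags
Days between orders = 260 / (D/Q) = 260 / 18.625 ≈ 13.960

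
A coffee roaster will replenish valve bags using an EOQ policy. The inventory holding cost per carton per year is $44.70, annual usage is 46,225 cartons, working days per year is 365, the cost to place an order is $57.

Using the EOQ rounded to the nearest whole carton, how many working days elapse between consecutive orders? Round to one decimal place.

2DS/H = 2·46,225·57/44.7 = 117,889.26
EOQ = √117,889.26 ≈ 343.35 → Q = 343 cartons
Cycle time = (working days × Q)/D = (365 × 343) / 46,225 = 2.708 days

2.7 days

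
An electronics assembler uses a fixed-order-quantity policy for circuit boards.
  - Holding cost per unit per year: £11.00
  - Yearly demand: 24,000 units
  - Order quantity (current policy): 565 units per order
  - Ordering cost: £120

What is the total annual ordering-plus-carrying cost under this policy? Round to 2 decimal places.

Ordering: D/Q × S = 24,000/565 × £120 = £5,097.35
Holding:  Q/2 × H = 565/2 × £11 = £3,107.50
Total = £5,097.35 + £3,107.50 = £8,204.85

£8,204.85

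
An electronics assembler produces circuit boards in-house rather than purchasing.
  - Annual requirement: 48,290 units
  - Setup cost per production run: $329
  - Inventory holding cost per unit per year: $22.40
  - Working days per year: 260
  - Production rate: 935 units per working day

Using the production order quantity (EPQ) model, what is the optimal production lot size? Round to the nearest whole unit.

1,330 units

d = 48,290/260 = 185.7308 units/day;  effective holding cost H(1 − d/p) = 22.4·(1 − 185.7308/935) = 17.95041
Q* = √(2DS / H_eff) = √(2·48,290·329 / 17.95041) ≈ 1,330.47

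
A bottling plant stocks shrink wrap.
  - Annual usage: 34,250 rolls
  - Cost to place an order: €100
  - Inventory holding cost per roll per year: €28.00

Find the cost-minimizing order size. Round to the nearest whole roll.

Q* = √(2·D·S / H) = √(2·34,250·100 / 28) = √244,642.9 ≈ 494.61

495 rolls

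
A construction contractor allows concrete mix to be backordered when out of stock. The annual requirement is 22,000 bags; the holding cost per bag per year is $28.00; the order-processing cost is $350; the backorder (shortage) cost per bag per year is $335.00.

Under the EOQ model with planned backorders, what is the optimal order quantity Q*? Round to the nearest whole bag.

772 bags

Q* = √(2DS/H) · √((H + b)/b)
   = √(2 × 22,000 × 350 / 28) · √((28 + 335) / 335)
   = 741.620 × 1.0410 ≈ 771.99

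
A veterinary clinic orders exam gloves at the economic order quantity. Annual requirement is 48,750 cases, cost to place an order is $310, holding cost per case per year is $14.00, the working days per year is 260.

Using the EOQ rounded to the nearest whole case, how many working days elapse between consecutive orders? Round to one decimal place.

7.8 days

Q* = √(2·D·S / H) = √(2·48,750·310 / 14) = √2,158,928.6 ≈ 1,469.33 → Q = 1,469 cases
Cycle time = (working days × Q)/D = (260 × 1,469) / 48,750 = 7.835 days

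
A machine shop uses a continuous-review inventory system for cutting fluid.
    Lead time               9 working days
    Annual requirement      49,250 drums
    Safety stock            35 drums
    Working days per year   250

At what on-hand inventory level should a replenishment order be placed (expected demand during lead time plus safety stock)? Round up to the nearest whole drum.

1,808 drums

Daily demand d = 49,250 / 250 = 197.000 drums/day
Demand during lead time = 197.000 × 9 = 1,773.00
Reorder point = 1,773.00 + 35 = 1,808.00 → round up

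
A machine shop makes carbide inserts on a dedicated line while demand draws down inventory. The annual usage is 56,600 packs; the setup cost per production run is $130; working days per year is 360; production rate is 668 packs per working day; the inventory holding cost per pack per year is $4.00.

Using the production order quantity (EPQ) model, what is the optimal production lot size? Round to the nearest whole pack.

d = 56,600/360 = 157.2222 packs/day;  effective holding cost H(1 − d/p) = 4·(1 − 157.2222/668) = 3.05855
Q* = √(2DS / H_eff) = √(2·56,600·130 / 3.05855) ≈ 2,193.50

2,193 packs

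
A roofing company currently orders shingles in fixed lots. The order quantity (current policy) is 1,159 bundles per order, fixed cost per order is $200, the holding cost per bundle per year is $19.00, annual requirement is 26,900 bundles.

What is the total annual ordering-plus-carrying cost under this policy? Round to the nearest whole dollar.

Annual ordering cost = (D/Q)·S = (26,900/1,159) × 200 = $4,641.93
Annual holding cost  = (Q/2)·H = (1,159/2) × 19 = $11,010.50
Total = $4,641.93 + $11,010.50 = $15,652.43

$15,652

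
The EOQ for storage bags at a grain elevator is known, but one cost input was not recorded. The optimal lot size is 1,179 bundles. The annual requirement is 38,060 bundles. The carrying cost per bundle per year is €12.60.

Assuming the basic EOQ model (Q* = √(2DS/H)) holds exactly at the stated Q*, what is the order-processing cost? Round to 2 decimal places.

€230.09

From Q* = √(2DS/H) ⇒ Q*² = 2DS/H.
S = Q²H / (2D) = 1,179² × 12.6 / (2 × 38,060) = 230.0909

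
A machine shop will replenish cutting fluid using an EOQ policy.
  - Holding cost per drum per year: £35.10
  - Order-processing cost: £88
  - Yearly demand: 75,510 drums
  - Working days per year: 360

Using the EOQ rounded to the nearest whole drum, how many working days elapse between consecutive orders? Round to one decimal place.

2.9 days

2DS/H = 2·75,510·88/35.1 = 378,625.64
EOQ = √378,625.64 ≈ 615.33 → Q = 615 drums
Cycle time = (working days × Q)/D = (360 × 615) / 75,510 = 2.932 days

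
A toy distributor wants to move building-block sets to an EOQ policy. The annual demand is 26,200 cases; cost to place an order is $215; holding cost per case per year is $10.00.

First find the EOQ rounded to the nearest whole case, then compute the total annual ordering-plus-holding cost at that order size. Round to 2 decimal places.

$10,614.14

Optimal lot size Q* = (2 × 26,200 × $215 / $10)^½ ≈ 1,061.41 → Q = 1,061 cases
Annual ordering cost = (D/Q)·S = (26,200/1,061) × 215 = $5,309.14
Annual holding cost  = (Q/2)·H = (1,061/2) × 10 = $5,305.00
Total = $5,309.14 + $5,305.00 = $10,614.14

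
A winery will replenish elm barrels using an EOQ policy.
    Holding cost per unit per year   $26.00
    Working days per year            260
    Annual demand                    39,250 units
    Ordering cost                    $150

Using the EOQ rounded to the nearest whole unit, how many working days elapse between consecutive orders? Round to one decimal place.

Q* = √(2·D·S / H) = √(2·39,250·150 / 26) = √452,884.6 ≈ 672.97 → Q = 673 units
T = Q/D × 260 days = 673/39,250 × 260 = 4.458 days

4.5 days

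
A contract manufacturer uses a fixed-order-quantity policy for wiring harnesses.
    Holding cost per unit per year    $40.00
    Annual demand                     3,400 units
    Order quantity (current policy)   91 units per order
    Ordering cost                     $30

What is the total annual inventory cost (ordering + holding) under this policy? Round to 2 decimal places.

$2,940.88

Ordering: D/Q × S = 3,400/91 × $30 = $1,120.88
Holding:  Q/2 × H = 91/2 × $40 = $1,820.00
Total = $1,120.88 + $1,820.00 = $2,940.88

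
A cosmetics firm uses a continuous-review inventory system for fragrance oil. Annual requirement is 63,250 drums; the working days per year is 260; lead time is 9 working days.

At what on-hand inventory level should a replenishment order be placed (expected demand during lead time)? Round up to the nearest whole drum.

Daily demand d = 63,250 / 260 = 243.269 drums/day
Demand during lead time = 243.269 × 9 = 2,189.42
Reorder point = 2,189.42 → round up

2,190 drums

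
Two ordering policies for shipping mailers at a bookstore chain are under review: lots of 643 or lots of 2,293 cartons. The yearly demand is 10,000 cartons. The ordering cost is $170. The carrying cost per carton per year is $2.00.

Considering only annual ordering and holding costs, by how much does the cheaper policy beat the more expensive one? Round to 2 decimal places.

TC(Q) = (D/Q)S + (Q/2)H
TC(643) = (10,000/643)×170 + (643/2)×2 = $3,286.86
TC(2,293) = (10,000/2,293)×170 + (2,293/2)×2 = $3,034.39
Cheaper: Q = 2,293.  Difference = $252.47

$252.47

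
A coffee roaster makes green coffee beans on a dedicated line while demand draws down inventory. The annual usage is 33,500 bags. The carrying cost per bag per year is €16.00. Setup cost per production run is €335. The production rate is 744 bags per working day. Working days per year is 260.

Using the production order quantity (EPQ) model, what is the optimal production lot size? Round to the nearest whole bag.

d = 33,500/260 = 128.8462 bags/day;  effective holding cost H(1 − d/p) = 16·(1 − 128.8462/744) = 13.22911
Q* = √(2DS / H_eff) = √(2·33,500·335 / 13.22911) ≈ 1,302.55

1,303 bags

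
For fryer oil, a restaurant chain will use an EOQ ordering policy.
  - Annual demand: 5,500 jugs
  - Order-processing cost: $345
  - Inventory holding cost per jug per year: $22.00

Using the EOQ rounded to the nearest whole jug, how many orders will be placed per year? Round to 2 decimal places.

Optimal lot size Q* = (2 × 5,500 × $345 / $22)^½ ≈ 415.33 → Q = 415
N = D/Q = 5,500/415 ≈ 13.253 orders/yr

13.25 orders per year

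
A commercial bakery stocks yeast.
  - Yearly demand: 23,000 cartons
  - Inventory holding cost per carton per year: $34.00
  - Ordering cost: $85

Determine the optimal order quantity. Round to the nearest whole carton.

339 cartons

2DS/H = 2·23,000·85/34 = 115,000.00
EOQ = √115,000.00 ≈ 339.12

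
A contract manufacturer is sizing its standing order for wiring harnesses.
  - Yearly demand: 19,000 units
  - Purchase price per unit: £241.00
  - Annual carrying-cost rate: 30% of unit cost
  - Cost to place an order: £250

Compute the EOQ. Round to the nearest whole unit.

Carrying cost H = £241 × 30% = £72.3000/unit/yr
Optimal lot size Q* = (2 × 19,000 × £250 / £72.3)^½ ≈ 362.49

362 units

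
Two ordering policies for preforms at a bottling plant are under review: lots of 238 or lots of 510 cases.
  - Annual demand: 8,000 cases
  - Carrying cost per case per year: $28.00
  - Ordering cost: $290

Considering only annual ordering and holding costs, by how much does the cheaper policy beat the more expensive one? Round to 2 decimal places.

$1,390.88

For each Q, cost = (D/Q)·S + (Q/2)·H.
TC(238) = (8,000/238)×290 + (238/2)×28 = $13,079.90
TC(510) = (8,000/510)×290 + (510/2)×28 = $11,689.02
Cheaper: Q = 510.  Difference = $1,390.88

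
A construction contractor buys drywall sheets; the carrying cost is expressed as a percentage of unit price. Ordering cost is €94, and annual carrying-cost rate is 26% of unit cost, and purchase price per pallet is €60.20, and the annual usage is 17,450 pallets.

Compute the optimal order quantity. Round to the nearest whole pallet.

H = i·C = 0.26 × €60.2 = €15.6520 per pallet-year
Optimal lot size Q* = (2 × 17,450 × €94 / €15.652)^½ ≈ 457.82

458 pallets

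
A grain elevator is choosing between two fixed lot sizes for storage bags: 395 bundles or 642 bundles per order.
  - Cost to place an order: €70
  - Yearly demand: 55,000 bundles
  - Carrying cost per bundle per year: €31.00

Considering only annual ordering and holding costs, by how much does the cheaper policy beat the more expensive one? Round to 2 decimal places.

Annual cost at Q: ordering D·S/Q plus holding Q·H/2.
TC(395) = (55,000/395)×70 + (395/2)×31 = €15,869.34
TC(642) = (55,000/642)×70 + (642/2)×31 = €15,947.88
Lots of 395 are cheaper by €78.55.

€78.55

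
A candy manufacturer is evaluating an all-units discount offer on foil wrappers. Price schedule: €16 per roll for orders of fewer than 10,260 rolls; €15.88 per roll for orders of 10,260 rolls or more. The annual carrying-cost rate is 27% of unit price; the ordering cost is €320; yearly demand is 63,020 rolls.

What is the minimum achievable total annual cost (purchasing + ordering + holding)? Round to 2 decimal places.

H₁ = 27%×€16 = €4.3200;  H₂ = 27%×€15.88 = €4.2876
EOQ₁ = √(2×63,020×320/4.3200) = 3,055.54  (< 10,260, feasible at tier 1)
EOQ₂ = √(2×63,020×320/4.2876) = 3,067.06  (< 10,260 → use Q = 10,260 at tier-2 price)
TC(tier 1 (EOQ₁), Q≈3,055.5) = €1,021,519.91
TC(tier 2, Q≈10,260.0) = €1,024,718.52
Minimum at tier 1 (EOQ₁): €1,021,519.91

€1,021,519.91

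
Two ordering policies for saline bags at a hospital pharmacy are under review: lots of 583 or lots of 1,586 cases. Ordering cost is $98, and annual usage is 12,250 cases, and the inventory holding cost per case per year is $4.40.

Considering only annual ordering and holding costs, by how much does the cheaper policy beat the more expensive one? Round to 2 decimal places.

TC(Q) = (D/Q)S + (Q/2)H
TC(583) = (12,250/583)×98 + (583/2)×4.4 = $3,341.78
TC(1,586) = (12,250/1,586)×98 + (1,586/2)×4.4 = $4,246.14
Cheaper: Q = 583.  Difference = $904.36

$904.36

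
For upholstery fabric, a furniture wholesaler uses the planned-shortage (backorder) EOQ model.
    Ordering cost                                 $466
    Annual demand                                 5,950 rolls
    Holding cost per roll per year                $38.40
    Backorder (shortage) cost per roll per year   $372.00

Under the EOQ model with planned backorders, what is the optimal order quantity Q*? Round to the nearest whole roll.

399 rolls

Basic EOQ = √(2·5,950·466/38.4) = 380.015
Backorder adjustment √((H+b)/b) = √((38.4+372)/372) = 1.0503
Q* = 380.015 × 1.0503 ≈ 399.15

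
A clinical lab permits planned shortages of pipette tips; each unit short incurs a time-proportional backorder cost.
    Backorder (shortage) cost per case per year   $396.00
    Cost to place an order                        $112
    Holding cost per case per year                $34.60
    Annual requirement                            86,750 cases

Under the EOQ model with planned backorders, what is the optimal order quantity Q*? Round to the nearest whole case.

781 cases

Basic EOQ = √(2·86,750·112/34.6) = 749.412
Backorder adjustment √((H+b)/b) = √((34.6+396)/396) = 1.0428
Q* = 749.412 × 1.0428 ≈ 781.47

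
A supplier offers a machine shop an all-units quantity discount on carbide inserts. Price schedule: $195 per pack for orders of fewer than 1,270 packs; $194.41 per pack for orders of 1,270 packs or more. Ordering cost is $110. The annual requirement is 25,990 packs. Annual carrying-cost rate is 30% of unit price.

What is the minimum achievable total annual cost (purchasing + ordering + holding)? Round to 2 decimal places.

H₁ = 30%×$195 = $58.5000;  H₂ = 30%×$194.41 = $58.3230
EOQ₁ = √(2×25,990×110/58.5000) = 312.63  (< 1,270, feasible at tier 1)
EOQ₂ = √(2×25,990×110/58.3230) = 313.11  (< 1,270 → use Q = 1,270 at tier-2 price)
TC(tier 1 (EOQ₁), Q≈312.6) = $5,086,339.10
TC(tier 2, Q≈1,270.0) = $5,092,002.11
Minimum at tier 1 (EOQ₁): $5,086,339.10

$5,086,339.10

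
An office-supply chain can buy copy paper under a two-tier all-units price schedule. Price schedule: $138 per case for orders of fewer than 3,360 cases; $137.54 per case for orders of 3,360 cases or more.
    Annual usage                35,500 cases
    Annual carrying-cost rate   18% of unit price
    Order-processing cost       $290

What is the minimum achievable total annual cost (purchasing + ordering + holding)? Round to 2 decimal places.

$4,921,615.38

H₁ = 18%×$138 = $24.8400;  H₂ = 18%×$137.54 = $24.7572
EOQ₁ = √(2×35,500×290/24.8400) = 910.44  (< 3,360, feasible at tier 1)
EOQ₂ = √(2×35,500×290/24.7572) = 911.96  (< 3,360 → use Q = 3,360 at tier-2 price)
TC(tier 1 (EOQ₁), Q≈910.4) = $4,921,615.38
TC(tier 2, Q≈3,360.0) = $4,927,326.08
Minimum at tier 1 (EOQ₁): $4,921,615.38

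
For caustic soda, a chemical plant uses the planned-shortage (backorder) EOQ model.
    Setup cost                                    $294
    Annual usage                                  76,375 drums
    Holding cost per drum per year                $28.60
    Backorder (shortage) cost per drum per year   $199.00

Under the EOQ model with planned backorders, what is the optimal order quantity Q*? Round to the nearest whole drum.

1,340 drums

Basic EOQ = √(2·76,375·294/28.6) = 1,253.087
Backorder adjustment √((H+b)/b) = √((28.6+199)/199) = 1.0694
Q* = 1,253.087 × 1.0694 ≈ 1,340.11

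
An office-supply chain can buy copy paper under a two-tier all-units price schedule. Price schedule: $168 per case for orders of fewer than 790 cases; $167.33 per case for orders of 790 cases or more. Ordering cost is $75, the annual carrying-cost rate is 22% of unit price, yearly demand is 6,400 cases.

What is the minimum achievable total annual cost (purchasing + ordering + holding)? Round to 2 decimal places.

$1,081,156.64

H₁ = 22%×$168 = $36.9600;  H₂ = 22%×$167.33 = $36.8126
EOQ₁ = √(2×6,400×75/36.9600) = 161.16  (< 790, feasible at tier 1)
EOQ₂ = √(2×6,400×75/36.8126) = 161.49  (< 790 → use Q = 790 at tier-2 price)
TC(tier 1 (EOQ₁), Q≈161.2) = $1,081,156.64
TC(tier 2, Q≈790.0) = $1,086,060.57
Minimum at tier 1 (EOQ₁): $1,081,156.64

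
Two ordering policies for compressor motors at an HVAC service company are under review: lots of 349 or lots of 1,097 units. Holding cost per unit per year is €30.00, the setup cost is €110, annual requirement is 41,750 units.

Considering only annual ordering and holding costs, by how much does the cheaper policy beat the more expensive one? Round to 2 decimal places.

Annual cost at Q: ordering D·S/Q plus holding Q·H/2.
TC(349) = (41,750/349)×110 + (349/2)×30 = €18,394.03
TC(1,097) = (41,750/1,097)×110 + (1,097/2)×30 = €20,641.42
|ΔTC| = |€18,394.03 − €20,641.42| = €2,247.39

€2,247.39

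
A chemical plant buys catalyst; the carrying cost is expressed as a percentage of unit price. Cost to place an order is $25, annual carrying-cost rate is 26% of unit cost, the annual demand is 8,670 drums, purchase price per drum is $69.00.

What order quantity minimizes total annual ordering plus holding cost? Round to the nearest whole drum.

155 drums

Carrying cost H = $69 × 26% = $17.9400/drum/yr
Optimal lot size Q* = (2 × 8,670 × $25 / $17.94)^½ ≈ 155.45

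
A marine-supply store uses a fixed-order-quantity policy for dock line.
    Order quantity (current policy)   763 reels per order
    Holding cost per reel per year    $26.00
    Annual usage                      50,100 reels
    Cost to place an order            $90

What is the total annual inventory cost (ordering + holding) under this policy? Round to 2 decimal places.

$15,828.57

Orders/yr = 50,100/763 = 65.662; ordering cost = 65.662 × $90 = $5,909.57
Average inventory = 763/2 = 381.5; holding cost = 381.5 × $26 = $9,919.00
Total = $5,909.57 + $9,919.00 = $15,828.57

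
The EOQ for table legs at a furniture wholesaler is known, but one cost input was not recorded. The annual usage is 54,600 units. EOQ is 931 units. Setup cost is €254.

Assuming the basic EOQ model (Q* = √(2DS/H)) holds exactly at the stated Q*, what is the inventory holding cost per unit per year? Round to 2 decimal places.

Since Q* = (2DS/H)^½, squaring gives Q*²·H = 2DS.
H = 2DS / Q² = 2 × 54,600 × 254 / 931² = 32.0005

€32.00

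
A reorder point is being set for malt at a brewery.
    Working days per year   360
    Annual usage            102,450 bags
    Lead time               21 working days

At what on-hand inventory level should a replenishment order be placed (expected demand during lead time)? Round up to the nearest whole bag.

Daily demand d = 102,450 / 360 = 284.583 bags/day
Demand during lead time = 284.583 × 21 = 5,976.25
Reorder point = 5,976.25 → round up

5,977 bags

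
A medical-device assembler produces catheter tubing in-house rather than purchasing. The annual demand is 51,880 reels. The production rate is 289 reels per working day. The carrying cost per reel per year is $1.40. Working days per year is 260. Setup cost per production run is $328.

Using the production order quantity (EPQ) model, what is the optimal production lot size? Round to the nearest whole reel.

d = 51,880/260 = 199.5385 reels/day;  effective holding cost H(1 − d/p) = 1.4·(1 − 199.5385/289) = 0.43338
Q* = √(2DS / H_eff) = √(2·51,880·328 / 0.43338) ≈ 8,861.73

8,862 reels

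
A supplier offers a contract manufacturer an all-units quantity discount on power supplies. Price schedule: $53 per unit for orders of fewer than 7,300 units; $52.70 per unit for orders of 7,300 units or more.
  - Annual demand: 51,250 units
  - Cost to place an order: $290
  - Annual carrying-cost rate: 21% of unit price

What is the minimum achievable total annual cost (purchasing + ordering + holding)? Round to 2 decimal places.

H₁ = 21%×$53 = $11.1300;  H₂ = 21%×$52.70 = $11.0670
EOQ₁ = √(2×51,250×290/11.1300) = 1,634.23  (< 7,300, feasible at tier 1)
EOQ₂ = √(2×51,250×290/11.0670) = 1,638.88  (< 7,300 → use Q = 7,300 at tier-2 price)
TC(tier 1 (EOQ₁), Q≈1,634.2) = $2,734,438.99
TC(tier 2, Q≈7,300.0) = $2,743,305.51
Minimum at tier 1 (EOQ₁): $2,734,438.99

$2,734,438.99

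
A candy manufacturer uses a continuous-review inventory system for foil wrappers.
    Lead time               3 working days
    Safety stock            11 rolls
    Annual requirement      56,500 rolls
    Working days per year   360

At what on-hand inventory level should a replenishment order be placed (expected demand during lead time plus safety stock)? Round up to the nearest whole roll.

Daily demand d = 56,500 / 360 = 156.944 rolls/day
Demand during lead time = 156.944 × 3 = 470.83
Reorder point = 470.83 + 11 = 481.83 → round up

482 rolls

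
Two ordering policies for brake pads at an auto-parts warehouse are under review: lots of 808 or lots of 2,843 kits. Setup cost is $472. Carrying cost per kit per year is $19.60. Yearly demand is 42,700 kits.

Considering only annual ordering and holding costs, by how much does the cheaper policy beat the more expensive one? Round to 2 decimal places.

$2,088.57

Annual cost at Q: ordering D·S/Q plus holding Q·H/2.
TC(808) = (42,700/808)×472 + (808/2)×19.6 = $32,861.96
TC(2,843) = (42,700/2,843)×472 + (2,843/2)×19.6 = $34,950.53
Cheaper: Q = 808.  Difference = $2,088.57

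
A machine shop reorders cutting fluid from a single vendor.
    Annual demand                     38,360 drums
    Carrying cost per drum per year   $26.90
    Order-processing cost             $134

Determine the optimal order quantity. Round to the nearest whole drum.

618 drums

Optimal lot size Q* = (2 × 38,360 × $134 / $26.9)^½ ≈ 618.20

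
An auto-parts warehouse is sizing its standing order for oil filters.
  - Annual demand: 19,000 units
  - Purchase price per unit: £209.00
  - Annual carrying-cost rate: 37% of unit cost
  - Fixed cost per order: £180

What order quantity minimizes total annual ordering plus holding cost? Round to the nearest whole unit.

Carrying cost H = £209 × 37% = £77.3300/unit/yr
EOQ = √(2DS/H) = √(2 × 19,000 × 180 / 77.33)
    = √(88,452.09) ≈ 297.41

297 units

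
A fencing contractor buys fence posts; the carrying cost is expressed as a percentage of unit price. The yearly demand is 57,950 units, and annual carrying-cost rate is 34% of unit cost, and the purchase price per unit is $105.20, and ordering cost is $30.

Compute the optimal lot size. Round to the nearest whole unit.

312 units

Holding cost per unit per year: H = 34% × $105.2 = $35.7680
Q* = √(2·D·S / H) = √(2·57,950·30 / 35.768) = √97,209.8 ≈ 311.78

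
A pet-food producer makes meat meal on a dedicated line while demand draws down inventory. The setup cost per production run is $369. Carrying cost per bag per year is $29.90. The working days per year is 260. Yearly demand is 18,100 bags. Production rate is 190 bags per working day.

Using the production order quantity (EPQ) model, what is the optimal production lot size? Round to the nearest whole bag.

Daily demand d = 18,100/260 = 69.615; p = 190; 1 − d/p = 0.63360
EPQ = √(2DS / (H(1 − d/p)))
    = √(2 × 18,100 × 369 / (29.9 × 0.63360)) ≈ 839.70

840 bags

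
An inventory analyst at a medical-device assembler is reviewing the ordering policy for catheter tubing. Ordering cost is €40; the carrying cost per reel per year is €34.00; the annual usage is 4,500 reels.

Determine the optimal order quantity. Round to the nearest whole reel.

103 reels

2DS/H = 2·4,500·40/34 = 10,588.24
EOQ = √10,588.24 ≈ 102.90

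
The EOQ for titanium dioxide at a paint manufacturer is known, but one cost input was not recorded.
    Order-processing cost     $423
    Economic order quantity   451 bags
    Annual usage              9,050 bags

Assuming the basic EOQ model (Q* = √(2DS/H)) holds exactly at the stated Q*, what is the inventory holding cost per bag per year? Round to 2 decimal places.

$37.64

EOQ relation: Q² = 2DS/H, so rearrange for the unknown.
H = 2DS / Q² = 2 × 9,050 × 423 / 451² = 37.6414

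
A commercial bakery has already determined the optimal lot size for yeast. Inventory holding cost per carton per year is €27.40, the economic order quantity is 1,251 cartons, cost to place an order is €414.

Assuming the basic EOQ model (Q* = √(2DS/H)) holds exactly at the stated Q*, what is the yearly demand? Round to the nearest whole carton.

51,789 cartons per year

EOQ relation: Q² = 2DS/H, so rearrange for the unknown.
D = Q²H / (2S) = 1,251² × 27.4 / (2 × 414) = 51,788.68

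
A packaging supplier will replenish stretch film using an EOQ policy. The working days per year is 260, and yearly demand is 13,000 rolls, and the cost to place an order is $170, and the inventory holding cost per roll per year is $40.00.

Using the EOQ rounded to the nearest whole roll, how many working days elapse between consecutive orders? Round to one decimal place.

6.6 days

EOQ = √(2DS/H) = √(2 × 13,000 × 170 / 40)
    = √(110,500.00) ≈ 332.42 → Q = 332 rolls
T = Q/D × 260 days = 332/13,000 × 260 = 6.640 days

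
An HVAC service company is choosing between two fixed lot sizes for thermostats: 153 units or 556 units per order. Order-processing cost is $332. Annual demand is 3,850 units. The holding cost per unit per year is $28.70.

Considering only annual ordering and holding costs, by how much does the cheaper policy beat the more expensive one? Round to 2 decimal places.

TC(Q) = (D/Q)S + (Q/2)H
TC(153) = (3,850/153)×332 + (153/2)×28.7 = $10,549.80
TC(556) = (3,850/556)×332 + (556/2)×28.7 = $10,277.52
Lots of 556 are cheaper by $272.28.

$272.28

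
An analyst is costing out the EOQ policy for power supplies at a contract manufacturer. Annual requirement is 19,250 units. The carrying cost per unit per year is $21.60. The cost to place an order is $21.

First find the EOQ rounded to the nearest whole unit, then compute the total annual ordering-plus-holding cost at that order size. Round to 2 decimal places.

Q* = √(2·D·S / H) = √(2·19,250·21 / 21.6) = √37,430.6 ≈ 193.47 → Q = 193 units
Orders/yr = 19,250/193 = 99.741; ordering cost = 99.741 × $21 = $2,094.56
Average inventory = 193/2 = 96.5; holding cost = 96.5 × $21.6 = $2,084.40
Total = $2,094.56 + $2,084.40 = $4,178.96

$4,178.96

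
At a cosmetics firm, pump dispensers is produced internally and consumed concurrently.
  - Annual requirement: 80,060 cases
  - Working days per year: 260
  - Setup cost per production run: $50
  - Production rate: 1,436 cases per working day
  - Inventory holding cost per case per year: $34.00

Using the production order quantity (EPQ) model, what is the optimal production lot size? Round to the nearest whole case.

Daily demand d = 80,060/260 = 307.923; p = 1436; 1 − d/p = 0.78557
EPQ = √(2DS / (H(1 − d/p)))
    = √(2 × 80,060 × 50 / (34 × 0.78557)) ≈ 547.49

547 cases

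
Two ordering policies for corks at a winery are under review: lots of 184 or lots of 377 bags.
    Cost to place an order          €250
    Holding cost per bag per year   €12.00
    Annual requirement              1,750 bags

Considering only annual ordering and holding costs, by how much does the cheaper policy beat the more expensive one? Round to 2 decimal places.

€59.24

For each Q, cost = (D/Q)·S + (Q/2)·H.
TC(184) = (1,750/184)×250 + (184/2)×12 = €3,481.72
TC(377) = (1,750/377)×250 + (377/2)×12 = €3,422.48
Cheaper: Q = 377.  Difference = €59.24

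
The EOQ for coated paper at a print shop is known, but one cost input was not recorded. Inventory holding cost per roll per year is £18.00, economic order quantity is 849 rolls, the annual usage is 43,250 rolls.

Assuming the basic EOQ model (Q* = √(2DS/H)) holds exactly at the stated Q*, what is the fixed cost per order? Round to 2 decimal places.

EOQ relation: Q² = 2DS/H, so rearrange for the unknown.
S = Q²H / (2D) = 849² × 18 / (2 × 43,250) = 149.9933

£149.99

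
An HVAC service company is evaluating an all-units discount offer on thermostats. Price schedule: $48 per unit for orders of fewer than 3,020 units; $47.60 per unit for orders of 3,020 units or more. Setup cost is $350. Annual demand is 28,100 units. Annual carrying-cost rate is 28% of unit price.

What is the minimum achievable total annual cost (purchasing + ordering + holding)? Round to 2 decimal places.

$1,360,941.90

H₁ = 28%×$48 = $13.4400;  H₂ = 28%×$47.60 = $13.3280
EOQ₁ = √(2×28,100×350/13.4400) = 1,209.77  (< 3,020, feasible at tier 1)
EOQ₂ = √(2×28,100×350/13.3280) = 1,214.84  (< 3,020 → use Q = 3,020 at tier-2 price)
TC(tier 1 (EOQ₁), Q≈1,209.8) = $1,365,059.30
TC(tier 2, Q≈3,020.0) = $1,360,941.90
Minimum at tier 2: $1,360,941.90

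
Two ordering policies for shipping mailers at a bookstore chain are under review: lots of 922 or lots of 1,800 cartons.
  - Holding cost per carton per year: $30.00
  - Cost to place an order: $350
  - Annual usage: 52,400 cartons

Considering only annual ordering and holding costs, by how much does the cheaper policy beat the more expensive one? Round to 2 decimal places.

$3,467.35

Annual cost at Q: ordering D·S/Q plus holding Q·H/2.
TC(922) = (52,400/922)×350 + (922/2)×30 = $33,721.54
TC(1,800) = (52,400/1,800)×350 + (1,800/2)×30 = $37,188.89
Cheaper: Q = 922.  Difference = $3,467.35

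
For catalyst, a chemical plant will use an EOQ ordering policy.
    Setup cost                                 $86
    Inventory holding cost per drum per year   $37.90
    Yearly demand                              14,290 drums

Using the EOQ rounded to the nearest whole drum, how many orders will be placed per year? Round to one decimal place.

2DS/H = 2·14,290·86/37.9 = 64,851.72
EOQ = √64,851.72 ≈ 254.66 → Q = 255
N = D/Q = 14,290/255 ≈ 56.039 orders/yr

56.0 orders per year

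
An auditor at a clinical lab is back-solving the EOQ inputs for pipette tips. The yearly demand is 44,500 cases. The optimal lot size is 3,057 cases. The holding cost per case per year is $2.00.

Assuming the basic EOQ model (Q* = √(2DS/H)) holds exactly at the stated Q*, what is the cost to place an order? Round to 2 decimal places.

$210.01

From Q* = √(2DS/H) ⇒ Q*² = 2DS/H.
S = Q²H / (2D) = 3,057² × 2 / (2 × 44,500) = 210.0056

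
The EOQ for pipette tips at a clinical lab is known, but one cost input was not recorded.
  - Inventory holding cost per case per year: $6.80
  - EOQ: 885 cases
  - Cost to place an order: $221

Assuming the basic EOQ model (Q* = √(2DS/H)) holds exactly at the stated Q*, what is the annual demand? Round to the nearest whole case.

12,050 cases per year

Since Q* = (2DS/H)^½, squaring gives Q*²·H = 2DS.
D = Q²H / (2S) = 885² × 6.8 / (2 × 221) = 12,049.62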